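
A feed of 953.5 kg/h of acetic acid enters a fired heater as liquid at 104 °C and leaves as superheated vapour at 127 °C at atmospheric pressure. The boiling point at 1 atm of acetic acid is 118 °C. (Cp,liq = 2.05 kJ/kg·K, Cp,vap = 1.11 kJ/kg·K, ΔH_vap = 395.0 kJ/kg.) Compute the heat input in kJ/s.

Q = 115 kJ/s

liquid 104→118 °C: 28.7 kJ/kg
vaporisation at 118 °C: 395 kJ/kg
vapour 118→127 °C: 9.99 kJ/kg
Δh = 28.7 + 395 + 9.99 = 433.69 kJ/kg
Q = ṁ·Δh = 953.5 kg/h × 433.69 kJ/kg = 413520 kJ/h
|Q| = 114.87 kW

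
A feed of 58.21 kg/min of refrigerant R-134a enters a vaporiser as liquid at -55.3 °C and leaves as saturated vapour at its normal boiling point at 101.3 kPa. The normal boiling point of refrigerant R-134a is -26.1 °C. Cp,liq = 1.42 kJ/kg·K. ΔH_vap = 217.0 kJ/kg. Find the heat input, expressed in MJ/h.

liquid -55.3→-26.1 °C: 41.464 kJ/kg
vaporisation at -26.1 °C: 217 kJ/kg
Δh = 41.464 + 217 = 258.46 kJ/kg
Q = ṁ·Δh = 58.21 kg/min × 258.46 kJ/kg = 15045 kJ/min
|Q| = 250.75 kW = 902.71 MJ/h

Q = 903 MJ/h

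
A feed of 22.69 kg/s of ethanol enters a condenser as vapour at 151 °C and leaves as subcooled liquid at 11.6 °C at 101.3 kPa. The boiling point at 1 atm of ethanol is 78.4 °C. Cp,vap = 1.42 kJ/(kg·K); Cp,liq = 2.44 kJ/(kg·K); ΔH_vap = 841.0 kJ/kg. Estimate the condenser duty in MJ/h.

vapour 151→78.4 °C: -103.09 kJ/kg
condensation at 78.4 °C: -841 kJ/kg
liquid 78.4→11.6 °C: -162.99 kJ/kg
Δh = -103.09 + -841 + -162.99 = -1107.1 kJ/kg
Q = ṁ·Δh = 22.69 kg/s × -1107.1 kJ/kg = -25120 kJ/s
|Q| = 25120 kW = 90431 MJ/h

Q_c = 90400 MJ/h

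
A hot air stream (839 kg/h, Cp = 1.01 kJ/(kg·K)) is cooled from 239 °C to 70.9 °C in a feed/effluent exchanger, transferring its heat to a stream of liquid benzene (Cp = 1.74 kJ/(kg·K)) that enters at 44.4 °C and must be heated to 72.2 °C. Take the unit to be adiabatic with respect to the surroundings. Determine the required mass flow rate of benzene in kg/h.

ṁ_c = 2940 kg/h

Heat released by hot stream: Q = 839 × 1.01 × (239 − 70.9) = 142450 kJ/h
Energy balance on cold side (adiabatic exchanger): Q = ṁ_c·Cp_c·(T_c,out − T_c,in)
ṁ_c = 142450 / [1.74 × (72.2 − 44.4)] = 2944.8 kg/h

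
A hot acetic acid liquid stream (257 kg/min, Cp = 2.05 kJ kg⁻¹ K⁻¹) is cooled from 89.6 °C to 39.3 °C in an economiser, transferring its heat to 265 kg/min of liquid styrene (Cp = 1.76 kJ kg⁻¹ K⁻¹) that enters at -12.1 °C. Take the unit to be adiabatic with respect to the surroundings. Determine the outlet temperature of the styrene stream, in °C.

Heat released by hot stream: Q = 257 × 2.05 × (89.6 − 39.3) = 26501 kJ/min
Energy balance on cold side (adiabatic exchanger): Q = ṁ_c·Cp_c·(T_c,out − T_c,in)
T_c,out = -12.1 + 26501/(265 × 1.76) = 44.719 °C

T_c,out = 44.7 °C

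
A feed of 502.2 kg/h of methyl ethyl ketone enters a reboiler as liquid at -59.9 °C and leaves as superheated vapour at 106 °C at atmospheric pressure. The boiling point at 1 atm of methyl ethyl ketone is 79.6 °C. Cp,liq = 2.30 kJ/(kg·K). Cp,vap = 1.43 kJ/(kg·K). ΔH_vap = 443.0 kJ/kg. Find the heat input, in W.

liquid -59.9→79.6 °C: 320.85 kJ/kg
vaporisation at 79.6 °C: 443 kJ/kg
vapour 79.6→106 °C: 37.752 kJ/kg
Δh = 320.85 + 443 + 37.752 = 801.6 kJ/kg
Q = ṁ·Δh = 502.2 kg/h × 801.6 kJ/kg = 402560 kJ/h
|Q| = 111.82 kW = 111820 W

Q = 112000 W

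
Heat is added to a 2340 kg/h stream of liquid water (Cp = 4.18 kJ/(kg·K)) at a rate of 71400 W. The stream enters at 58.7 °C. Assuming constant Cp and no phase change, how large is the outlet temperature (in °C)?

T_out = 85.0 °C

Q = 71400 W = 257040 kJ/h
ΔT = Q/(ṁ·Cp) = 257040/(2340×4.18) = 26.279 K
T_out = 58.7 + 26.279 = 84.979 °C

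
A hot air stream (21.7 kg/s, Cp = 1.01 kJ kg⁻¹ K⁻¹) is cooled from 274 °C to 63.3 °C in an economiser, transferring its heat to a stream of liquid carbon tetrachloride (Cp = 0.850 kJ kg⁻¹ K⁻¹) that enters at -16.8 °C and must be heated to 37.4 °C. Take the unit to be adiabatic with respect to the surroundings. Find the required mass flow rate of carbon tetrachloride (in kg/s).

ṁ_c = 100 kg/s

Heat released by hot stream: Q = 21.7 × 1.01 × (274 − 63.3) = 4617.9 kJ/s
Energy balance on cold side (adiabatic exchanger): Q = ṁ_c·Cp_c·(T_c,out − T_c,in)
ṁ_c = 4617.9 / [0.850 × (37.4 − -16.8)] = 100.24 kg/s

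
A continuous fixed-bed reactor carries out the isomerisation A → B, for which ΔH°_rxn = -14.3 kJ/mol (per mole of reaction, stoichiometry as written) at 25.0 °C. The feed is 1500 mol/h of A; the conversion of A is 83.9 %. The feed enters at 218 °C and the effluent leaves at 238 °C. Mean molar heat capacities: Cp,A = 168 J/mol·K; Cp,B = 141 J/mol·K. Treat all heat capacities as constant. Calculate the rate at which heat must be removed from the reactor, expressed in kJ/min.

Extent of reaction ξ = 0.839 × 1500 = 1258.5 mol/h
Reaction term: ξ·ΔH°_rxn = 1258.5 × -14.3 = -17997 kJ/h
Sensible, feed 218→25 °C: -48636 kJ/h
Outlet flows (mol/h): A 241.5, B 1258.5
Sensible, products 25→238 °C: 46438 kJ/h
Q = ΔH = -20194 kJ/h = -5.6095 kW
Heat removed = 336.57 kJ/min

Q_out = 337 kJ/min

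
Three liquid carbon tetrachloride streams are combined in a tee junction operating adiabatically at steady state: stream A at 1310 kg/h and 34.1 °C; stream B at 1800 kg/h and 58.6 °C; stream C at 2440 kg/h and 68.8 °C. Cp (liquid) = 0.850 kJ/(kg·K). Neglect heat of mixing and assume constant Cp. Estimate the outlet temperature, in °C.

No heat crosses the boundary, so H_out = H_in.
T_out = Σ ṁᵢCp,ᵢTᵢ / Σ ṁᵢCp,ᵢ
      = 270320 / 4717.5 = 57.301 °C

T_out = 57.3 °C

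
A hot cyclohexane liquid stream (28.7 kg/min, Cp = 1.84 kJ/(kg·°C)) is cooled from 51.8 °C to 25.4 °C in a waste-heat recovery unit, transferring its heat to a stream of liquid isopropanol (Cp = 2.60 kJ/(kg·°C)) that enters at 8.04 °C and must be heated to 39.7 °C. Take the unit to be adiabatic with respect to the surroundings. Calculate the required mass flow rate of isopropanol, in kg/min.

Heat released by hot stream: Q = 28.7 × 1.84 × (51.8 − 25.4) = 1394.1 kJ/min
Energy balance on cold side (adiabatic exchanger): Q = ṁ_c·Cp_c·(T_c,out − T_c,in)
ṁ_c = 1394.1 / [2.60 × (39.7 − 8.04)] = 16.936 kg/min

ṁ_c = 16.9 kg/min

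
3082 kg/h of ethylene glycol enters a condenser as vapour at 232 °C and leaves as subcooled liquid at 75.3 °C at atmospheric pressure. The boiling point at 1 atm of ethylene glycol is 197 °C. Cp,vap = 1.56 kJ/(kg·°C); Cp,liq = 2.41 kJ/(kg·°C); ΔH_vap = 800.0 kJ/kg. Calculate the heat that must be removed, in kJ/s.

vapour 232→197 °C: -54.6 kJ/kg
condensation at 197 °C: -800 kJ/kg
liquid 197→75.3 °C: -293.3 kJ/kg
Δh = -54.6 + -800 + -293.3 = -1147.9 kJ/kg
Q = ṁ·Δh = 3082 kg/h × -1147.9 kJ/kg = -3.5378e+06 kJ/h
|Q| = 982.73 kW

Q_c = 983 kJ/s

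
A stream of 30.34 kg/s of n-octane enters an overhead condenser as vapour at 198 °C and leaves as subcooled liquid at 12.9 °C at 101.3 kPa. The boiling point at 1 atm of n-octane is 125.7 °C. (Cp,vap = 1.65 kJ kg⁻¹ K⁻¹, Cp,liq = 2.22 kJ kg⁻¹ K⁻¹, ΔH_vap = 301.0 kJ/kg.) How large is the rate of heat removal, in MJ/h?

vapour 198→125.7 °C: -119.29 kJ/kg
condensation at 125.7 °C: -301 kJ/kg
liquid 125.7→12.9 °C: -250.42 kJ/kg
Δh = -119.29 + -301 + -250.42 = -670.71 kJ/kg
Q = ṁ·Δh = 30.34 kg/s × -670.71 kJ/kg = -20349 kJ/s
|Q| = 20349 kW = 73258 MJ/h

Q_c = 73300 MJ/h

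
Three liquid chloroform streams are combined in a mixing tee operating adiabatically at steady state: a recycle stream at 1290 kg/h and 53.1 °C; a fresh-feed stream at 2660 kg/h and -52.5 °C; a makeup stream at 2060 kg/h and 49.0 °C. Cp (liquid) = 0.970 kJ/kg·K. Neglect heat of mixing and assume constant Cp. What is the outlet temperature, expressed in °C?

No heat crosses the boundary, so H_out = H_in.
T_out = Σ ṁᵢCp,ᵢTᵢ / Σ ṁᵢCp,ᵢ
      = 28895 / 5829.7 = 4.9566 °C

T_out = 4.96 °C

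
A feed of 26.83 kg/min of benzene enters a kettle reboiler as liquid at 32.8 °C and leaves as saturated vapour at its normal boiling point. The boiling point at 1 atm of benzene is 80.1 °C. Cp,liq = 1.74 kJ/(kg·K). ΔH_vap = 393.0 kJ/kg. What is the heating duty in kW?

Q = 213 kW

liquid 32.8→80.1 °C: 82.302 kJ/kg
vaporisation at 80.1 °C: 393 kJ/kg
Δh = 82.302 + 393 = 475.3 kJ/kg
Q = ṁ·Δh = 26.83 kg/min × 475.3 kJ/kg = 12752 kJ/min
|Q| = 212.54 kW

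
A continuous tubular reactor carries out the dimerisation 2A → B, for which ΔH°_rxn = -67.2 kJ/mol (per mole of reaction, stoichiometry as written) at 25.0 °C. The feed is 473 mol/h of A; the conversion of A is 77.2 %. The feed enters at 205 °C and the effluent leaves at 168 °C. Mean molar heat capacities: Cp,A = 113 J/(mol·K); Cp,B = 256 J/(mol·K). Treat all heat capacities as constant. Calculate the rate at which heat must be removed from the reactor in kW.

Q_out = 3.74 kW

Extent of reaction ξ = 0.772 × 473 / 2 = 182.58 mol/h
Reaction term: ξ·ΔH°_rxn = 182.58 × -67.2 = -12269 kJ/h
Sensible, feed 205→25 °C: -9620.8 kJ/h
Outlet flows (mol/h): A 107.84, B 182.58
Sensible, products 25→168 °C: 8426.5 kJ/h
Q = ΔH = -13464 kJ/h = -3.7399 kW
Heat removed = 3.7399 kW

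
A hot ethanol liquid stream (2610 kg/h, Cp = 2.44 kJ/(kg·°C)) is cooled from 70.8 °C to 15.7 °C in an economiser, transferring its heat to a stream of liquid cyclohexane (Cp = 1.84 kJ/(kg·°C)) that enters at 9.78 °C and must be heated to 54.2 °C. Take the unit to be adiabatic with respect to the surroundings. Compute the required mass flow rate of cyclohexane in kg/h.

Heat released by hot stream: Q = 2610 × 2.44 × (70.8 − 15.7) = 350900 kJ/h
Energy balance on cold side (adiabatic exchanger): Q = ṁ_c·Cp_c·(T_c,out − T_c,in)
ṁ_c = 350900 / [1.84 × (54.2 − 9.78)] = 4293.2 kg/h

ṁ_c = 4290 kg/h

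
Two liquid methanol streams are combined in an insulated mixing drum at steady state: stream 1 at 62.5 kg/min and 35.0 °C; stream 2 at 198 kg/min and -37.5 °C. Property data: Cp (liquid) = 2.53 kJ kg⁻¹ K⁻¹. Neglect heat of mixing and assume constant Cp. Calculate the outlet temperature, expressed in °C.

Energy balance with Q = 0: Σ ṁᵢCp,ᵢ(T_out − Tᵢ) = 0
T_out = Σ ṁᵢCp,ᵢTᵢ / Σ ṁᵢCp,ᵢ
      = -13251 / 659.06 = -20.106 °C

T_out = -20.1 °C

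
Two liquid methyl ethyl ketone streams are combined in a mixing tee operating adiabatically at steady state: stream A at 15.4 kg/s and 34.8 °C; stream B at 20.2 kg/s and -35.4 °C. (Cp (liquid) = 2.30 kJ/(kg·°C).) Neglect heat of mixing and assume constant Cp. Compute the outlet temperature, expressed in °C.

Energy balance with Q = 0: Σ ṁᵢCp,ᵢ(T_out − Tᵢ) = 0
T_out = Σ ṁᵢCp,ᵢTᵢ / Σ ṁᵢCp,ᵢ
      = -412.07 / 81.88 = -5.0326 °C

T_out = -5.03 °C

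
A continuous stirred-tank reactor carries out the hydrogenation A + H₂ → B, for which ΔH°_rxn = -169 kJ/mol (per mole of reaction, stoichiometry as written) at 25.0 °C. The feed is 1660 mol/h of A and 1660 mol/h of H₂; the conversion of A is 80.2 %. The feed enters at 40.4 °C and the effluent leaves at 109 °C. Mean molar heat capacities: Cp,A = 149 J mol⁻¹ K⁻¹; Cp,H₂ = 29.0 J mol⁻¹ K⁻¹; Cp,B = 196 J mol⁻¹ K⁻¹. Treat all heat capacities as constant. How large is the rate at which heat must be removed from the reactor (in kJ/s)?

Extent of reaction ξ = 0.802 × 1660 = 1331.3 mol/h
Reaction term: ξ·ΔH°_rxn = 1331.3 × -169 = -224990 kJ/h
Sensible, feed 40.4→25 °C: -4550.4 kJ/h
Outlet flows (mol/h): A 328.68, H₂ 328.68, B 1331.3
Sensible, products 25→109 °C: 26833 kJ/h
Q = ΔH = -202710 kJ/h = -56.308 kW
Heat removed = 56.308 kJ/s

Q_out = 56.3 kJ/s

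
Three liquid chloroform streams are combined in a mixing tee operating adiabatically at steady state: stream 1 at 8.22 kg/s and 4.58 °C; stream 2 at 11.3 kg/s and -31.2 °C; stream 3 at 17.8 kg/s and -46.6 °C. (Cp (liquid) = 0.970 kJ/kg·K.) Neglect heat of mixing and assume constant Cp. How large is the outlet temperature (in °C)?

No heat crosses the boundary, so H_out = H_in.
Σ ṁᵢCp,ᵢTᵢ = 8.22×0.970×4.58 + 11.3×0.970×-31.2 + 17.8×0.970×-46.6 = -1110.1
Σ ṁᵢCp,ᵢ = 8.22×0.970 + 11.3×0.970 + 17.8×0.970 = 36.2
T_out = -1110.1 / 36.2 = -30.664 °C

T_out = -30.7 °C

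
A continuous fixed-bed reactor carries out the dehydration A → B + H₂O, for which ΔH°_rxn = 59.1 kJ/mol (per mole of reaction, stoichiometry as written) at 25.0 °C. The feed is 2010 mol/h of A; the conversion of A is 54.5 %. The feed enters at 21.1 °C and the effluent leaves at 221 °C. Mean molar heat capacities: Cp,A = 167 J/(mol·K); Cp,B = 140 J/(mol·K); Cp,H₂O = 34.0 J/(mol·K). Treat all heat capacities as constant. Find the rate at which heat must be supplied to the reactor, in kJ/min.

Q_in = 2220 kJ/min

Extent of reaction ξ = 0.545 × 2010 = 1095.5 mol/h
Reaction term: ξ·ΔH°_rxn = 1095.5 × 59.1 = 64741 kJ/h
Sensible, feed 21.1→25 °C: 1309.1 kJ/h
Outlet flows (mol/h): A 914.55, B 1095.5, H₂O 1095.5
Sensible, products 25→221 °C: 67294 kJ/h
Q = ΔH = 133340 kJ/h = 37.04 kW
Heat supplied = 2222.4 kJ/min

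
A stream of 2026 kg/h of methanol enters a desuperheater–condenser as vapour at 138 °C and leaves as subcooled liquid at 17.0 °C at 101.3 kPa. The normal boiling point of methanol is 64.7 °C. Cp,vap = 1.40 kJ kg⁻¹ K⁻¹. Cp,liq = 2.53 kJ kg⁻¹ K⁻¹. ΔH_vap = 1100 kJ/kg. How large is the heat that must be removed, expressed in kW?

vapour 138→64.7 °C: -102.62 kJ/kg
condensation at 64.7 °C: -1100 kJ/kg
liquid 64.7→17.0 °C: -120.68 kJ/kg
Δh = -102.62 + -1100 + -120.68 = -1323.3 kJ/kg
Q = ṁ·Δh = 2026 kg/h × -1323.3 kJ/kg = -2.681e+06 kJ/h
|Q| = 744.72 kW

Q_c = 745 kW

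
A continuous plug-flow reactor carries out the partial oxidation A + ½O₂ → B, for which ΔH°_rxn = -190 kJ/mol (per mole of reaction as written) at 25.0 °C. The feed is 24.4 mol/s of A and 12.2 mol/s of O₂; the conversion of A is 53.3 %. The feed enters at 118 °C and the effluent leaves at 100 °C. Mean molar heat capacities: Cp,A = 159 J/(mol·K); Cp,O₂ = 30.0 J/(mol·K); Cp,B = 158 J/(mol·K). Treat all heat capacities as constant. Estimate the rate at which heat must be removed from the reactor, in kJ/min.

Extent of reaction ξ = 0.533 × 24.4 = 13.005 mol/s
Reaction term: ξ·ΔH°_rxn = 13.005 × -190 = -2471 kJ/s
Sensible, feed 118→25 °C: -394.84 kJ/s
Outlet flows (mol/s): A 11.395, O₂ 5.6974, B 13.005
Sensible, products 25→100 °C: 302.81 kJ/s
Q = ΔH = -2563 kJ/s = -2563 kW
Heat removed = 153780 kJ/min

Q_out = 154000 kJ/min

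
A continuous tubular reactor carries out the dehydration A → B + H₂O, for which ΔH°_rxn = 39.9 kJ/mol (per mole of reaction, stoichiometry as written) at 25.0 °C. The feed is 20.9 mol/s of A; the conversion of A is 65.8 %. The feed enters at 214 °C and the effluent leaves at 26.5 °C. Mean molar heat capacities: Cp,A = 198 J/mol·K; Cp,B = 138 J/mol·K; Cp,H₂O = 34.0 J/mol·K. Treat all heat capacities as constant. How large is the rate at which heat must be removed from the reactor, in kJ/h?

Q_out = 820000 kJ/h

Extent of reaction ξ = 0.658 × 20.9 = 13.752 mol/s
Reaction term: ξ·ΔH°_rxn = 13.752 × 39.9 = 548.71 kJ/s
Sensible, feed 214→25 °C: -782.12 kJ/s
Outlet flows (mol/s): A 7.1478, B 13.752, H₂O 13.752
Sensible, products 25→26.5 °C: 5.671 kJ/s
Q = ΔH = -227.74 kJ/s = -227.74 kW
Heat removed = 819850 kJ/h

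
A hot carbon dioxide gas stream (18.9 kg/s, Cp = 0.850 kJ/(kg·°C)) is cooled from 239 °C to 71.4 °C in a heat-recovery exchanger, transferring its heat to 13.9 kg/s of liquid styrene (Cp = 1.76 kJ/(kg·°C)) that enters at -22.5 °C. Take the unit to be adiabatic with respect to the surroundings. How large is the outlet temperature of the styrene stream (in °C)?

T_c,out = 87.6 °C

Heat released by hot stream: Q = 18.9 × 0.850 × (239 − 71.4) = 2692.5 kJ/s
Energy balance on cold side (adiabatic exchanger): Q = ṁ_c·Cp_c·(T_c,out − T_c,in)
T_c,out = -22.5 + 2692.5/(13.9 × 1.76) = 87.559 °C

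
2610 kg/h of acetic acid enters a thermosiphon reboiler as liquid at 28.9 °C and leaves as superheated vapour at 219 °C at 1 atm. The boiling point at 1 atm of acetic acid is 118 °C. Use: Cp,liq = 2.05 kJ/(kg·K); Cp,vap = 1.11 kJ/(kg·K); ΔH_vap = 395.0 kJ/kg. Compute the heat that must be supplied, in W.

liquid 28.9→118 °C: 182.65 kJ/kg
vaporisation at 118 °C: 395 kJ/kg
vapour 118→219 °C: 112.11 kJ/kg
Δh = 182.65 + 395 + 112.11 = 689.76 kJ/kg
Q = ṁ·Δh = 2610 kg/h × 689.76 kJ/kg = 1.8003e+06 kJ/h
|Q| = 500.08 kW = 500080 W

Q = 500000 W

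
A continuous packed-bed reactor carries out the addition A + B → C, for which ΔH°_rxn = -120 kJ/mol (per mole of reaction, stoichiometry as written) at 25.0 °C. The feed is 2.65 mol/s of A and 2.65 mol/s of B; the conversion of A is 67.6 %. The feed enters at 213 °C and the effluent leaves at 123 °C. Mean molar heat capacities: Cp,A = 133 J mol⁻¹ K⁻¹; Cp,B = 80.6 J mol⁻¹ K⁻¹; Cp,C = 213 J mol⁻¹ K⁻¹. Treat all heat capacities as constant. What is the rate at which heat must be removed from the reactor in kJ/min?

Q_out = 16000 kJ/min

Extent of reaction ξ = 0.676 × 2.65 = 1.7914 mol/s
Reaction term: ξ·ΔH°_rxn = 1.7914 × -120 = -214.97 kJ/s
Sensible, feed 213→25 °C: -106.42 kJ/s
Outlet flows (mol/s): A 0.8586, B 0.8586, C 1.7914
Sensible, products 25→123 °C: 55.367 kJ/s
Q = ΔH = -266.02 kJ/s = -266.02 kW
Heat removed = 15961 kJ/min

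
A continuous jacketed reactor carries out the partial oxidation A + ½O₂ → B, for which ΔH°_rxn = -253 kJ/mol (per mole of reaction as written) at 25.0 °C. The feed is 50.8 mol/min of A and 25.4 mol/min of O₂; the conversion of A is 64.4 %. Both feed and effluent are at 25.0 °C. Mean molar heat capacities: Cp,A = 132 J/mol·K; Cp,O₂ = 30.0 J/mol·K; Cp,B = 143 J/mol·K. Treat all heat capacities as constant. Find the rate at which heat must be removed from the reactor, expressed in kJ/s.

Extent of reaction ξ = 0.644 × 50.8 = 32.715 mol/min
Reaction term: ξ·ΔH°_rxn = 32.715 × -253 = -8276.9 kJ/min
Q = ΔH = -8276.9 kJ/min = -137.95 kW
Heat removed = 137.95 kJ/s

Q_out = 138 kJ/s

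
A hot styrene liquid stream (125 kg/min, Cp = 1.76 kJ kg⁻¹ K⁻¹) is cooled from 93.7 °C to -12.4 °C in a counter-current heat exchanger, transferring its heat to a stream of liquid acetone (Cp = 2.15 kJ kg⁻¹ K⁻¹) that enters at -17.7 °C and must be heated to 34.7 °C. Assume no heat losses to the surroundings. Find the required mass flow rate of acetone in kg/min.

ṁ_c = 207 kg/min

Heat released by hot stream: Q = 125 × 1.76 × (93.7 − -12.4) = 23342 kJ/min
Energy balance on cold side (adiabatic exchanger): Q = ṁ_c·Cp_c·(T_c,out − T_c,in)
ṁ_c = 23342 / [2.15 × (34.7 − -17.7)] = 207.19 kg/min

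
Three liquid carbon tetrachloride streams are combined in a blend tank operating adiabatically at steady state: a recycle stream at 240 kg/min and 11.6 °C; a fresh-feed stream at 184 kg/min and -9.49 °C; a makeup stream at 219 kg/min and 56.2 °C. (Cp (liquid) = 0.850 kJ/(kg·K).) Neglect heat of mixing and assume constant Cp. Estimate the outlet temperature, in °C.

No heat crosses the boundary, so H_out = H_in.
Σ ṁᵢCp,ᵢTᵢ = 240×0.850×11.6 + 184×0.850×-9.49 + 219×0.850×56.2 = 11344
Σ ṁᵢCp,ᵢ = 240×0.850 + 184×0.850 + 219×0.850 = 546.55
T_out = 11344 / 546.55 = 20.755 °C

T_out = 20.8 °C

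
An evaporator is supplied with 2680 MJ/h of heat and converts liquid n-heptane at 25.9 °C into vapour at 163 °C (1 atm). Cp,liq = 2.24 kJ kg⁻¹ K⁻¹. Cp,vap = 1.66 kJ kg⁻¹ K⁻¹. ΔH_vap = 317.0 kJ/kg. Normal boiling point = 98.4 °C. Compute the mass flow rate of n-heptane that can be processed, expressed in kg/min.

Δh = 2.24×(98.4−25.9) + 317.0 + 1.66×(163−98.4) = 586.64 kJ/kg
Q = 2680 MJ/h = 744.44 kJ/s = 44667 kJ/min
ṁ = Q/Δh = 44667 / 586.64 = 76.14 kg/min

ṁ = 76.1 kg/min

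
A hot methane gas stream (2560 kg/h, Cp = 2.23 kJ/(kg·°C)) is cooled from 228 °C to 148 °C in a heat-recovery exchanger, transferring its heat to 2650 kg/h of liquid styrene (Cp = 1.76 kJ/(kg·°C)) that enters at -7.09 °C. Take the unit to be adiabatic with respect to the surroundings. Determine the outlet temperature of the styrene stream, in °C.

Heat released by hot stream: Q = 2560 × 2.23 × (228 − 148) = 456700 kJ/h
Energy balance on cold side (adiabatic exchanger): Q = ṁ_c·Cp_c·(T_c,out − T_c,in)
T_c,out = -7.09 + 456700/(2650 × 1.76) = 90.831 °C

T_c,out = 90.8 °C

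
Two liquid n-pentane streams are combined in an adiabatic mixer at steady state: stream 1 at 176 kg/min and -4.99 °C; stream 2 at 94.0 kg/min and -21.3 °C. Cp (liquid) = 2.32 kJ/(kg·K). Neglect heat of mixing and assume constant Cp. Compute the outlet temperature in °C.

T_out = -10.7 °C

No heat crosses the boundary, so H_out = H_in.
T_out = Σ ṁᵢCp,ᵢTᵢ / Σ ṁᵢCp,ᵢ
      = -6682.6 / 626.4 = -10.668 °C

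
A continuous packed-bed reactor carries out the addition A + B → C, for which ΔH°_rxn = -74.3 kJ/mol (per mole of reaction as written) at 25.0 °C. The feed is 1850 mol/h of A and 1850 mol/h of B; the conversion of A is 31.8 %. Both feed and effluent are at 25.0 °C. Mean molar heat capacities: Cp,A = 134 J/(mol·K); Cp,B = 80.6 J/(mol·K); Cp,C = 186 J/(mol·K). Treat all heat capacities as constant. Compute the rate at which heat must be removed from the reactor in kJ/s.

Q_out = 12.1 kJ/s

Extent of reaction ξ = 0.318 × 1850 = 588.3 mol/h
Reaction term: ξ·ΔH°_rxn = 588.3 × -74.3 = -43711 kJ/h
Q = ΔH = -43711 kJ/h = -12.142 kW
Heat removed = 12.142 kJ/s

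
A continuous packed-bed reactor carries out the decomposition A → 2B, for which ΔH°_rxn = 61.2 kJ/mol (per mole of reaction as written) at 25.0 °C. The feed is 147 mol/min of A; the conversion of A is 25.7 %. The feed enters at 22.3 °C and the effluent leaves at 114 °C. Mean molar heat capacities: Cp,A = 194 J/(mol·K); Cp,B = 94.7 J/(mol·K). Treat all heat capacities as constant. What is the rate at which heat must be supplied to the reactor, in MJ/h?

Extent of reaction ξ = 0.257 × 147 = 37.779 mol/min
Reaction term: ξ·ΔH°_rxn = 37.779 × 61.2 = 2312.1 kJ/min
Sensible, feed 22.3→25 °C: 76.999 kJ/min
Outlet flows (mol/min): A 109.22, B 75.558
Sensible, products 25→114 °C: 2522.6 kJ/min
Q = ΔH = 4911.7 kJ/min = 81.862 kW
Heat supplied = 294.7 MJ/h

Q_in = 295 MJ/h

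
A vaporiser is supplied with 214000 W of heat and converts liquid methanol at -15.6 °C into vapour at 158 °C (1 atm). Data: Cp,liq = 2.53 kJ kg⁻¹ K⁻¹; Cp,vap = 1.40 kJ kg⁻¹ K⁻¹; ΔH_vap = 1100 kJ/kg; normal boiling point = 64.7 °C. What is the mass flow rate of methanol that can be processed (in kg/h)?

ṁ = 537 kg/h

Δh = 2.53×(64.7−-15.6) + 1100 + 1.40×(158−64.7) = 1433.8 kJ/kg
Q = 214000 W = 214 kJ/s = 770400 kJ/h
ṁ = Q/Δh = 770400 / 1433.8 = 537.32 kg/h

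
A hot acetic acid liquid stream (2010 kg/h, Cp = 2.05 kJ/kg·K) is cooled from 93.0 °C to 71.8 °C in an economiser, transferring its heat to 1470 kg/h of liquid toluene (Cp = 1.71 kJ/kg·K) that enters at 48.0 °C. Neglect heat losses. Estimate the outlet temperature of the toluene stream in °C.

Heat released by hot stream: Q = 2010 × 2.05 × (93.0 − 71.8) = 87355 kJ/h
Energy balance on cold side (adiabatic exchanger): Q = ṁ_c·Cp_c·(T_c,out − T_c,in)
T_c,out = 48.0 + 87355/(1470 × 1.71) = 82.751 °C

T_c,out = 82.8 °C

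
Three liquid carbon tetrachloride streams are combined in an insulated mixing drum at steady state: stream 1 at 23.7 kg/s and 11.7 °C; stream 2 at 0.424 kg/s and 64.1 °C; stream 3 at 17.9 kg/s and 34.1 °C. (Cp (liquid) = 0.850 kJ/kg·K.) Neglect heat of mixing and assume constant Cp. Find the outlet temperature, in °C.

T_out = 21.8 °C

Energy balance with Q = 0: Σ ṁᵢCp,ᵢ(T_out − Tᵢ) = 0
T_out = Σ ṁᵢCp,ᵢTᵢ / Σ ṁᵢCp,ᵢ
      = 777.63 / 35.72 = 21.77 °C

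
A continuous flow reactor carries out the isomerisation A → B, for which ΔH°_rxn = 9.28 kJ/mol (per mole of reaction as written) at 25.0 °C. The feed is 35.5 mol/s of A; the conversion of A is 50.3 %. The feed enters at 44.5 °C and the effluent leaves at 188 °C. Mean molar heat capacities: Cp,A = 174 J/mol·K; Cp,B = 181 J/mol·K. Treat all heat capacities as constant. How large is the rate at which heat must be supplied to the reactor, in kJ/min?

Extent of reaction ξ = 0.503 × 35.5 = 17.857 mol/s
Reaction term: ξ·ΔH°_rxn = 17.857 × 9.28 = 165.71 kJ/s
Sensible, feed 44.5→25 °C: -120.45 kJ/s
Outlet flows (mol/s): A 17.643, B 17.857
Sensible, products 25→188 °C: 1027.2 kJ/s
Q = ΔH = 1072.5 kJ/s = 1072.5 kW
Heat supplied = 64349 kJ/min

Q_in = 64300 kJ/min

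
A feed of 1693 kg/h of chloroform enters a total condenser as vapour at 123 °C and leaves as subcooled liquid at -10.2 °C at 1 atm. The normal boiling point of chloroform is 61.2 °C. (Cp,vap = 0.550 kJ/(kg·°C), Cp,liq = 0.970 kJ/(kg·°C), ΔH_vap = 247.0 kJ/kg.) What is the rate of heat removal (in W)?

vapour 123→61.2 °C: -33.99 kJ/kg
condensation at 61.2 °C: -247 kJ/kg
liquid 61.2→-10.2 °C: -69.258 kJ/kg
Δh = -33.99 + -247 + -69.258 = -350.25 kJ/kg
Q = ṁ·Δh = 1693 kg/h × -350.25 kJ/kg = -592970 kJ/h
|Q| = 164.71 kW = 164710 W

Q_c = 165000 W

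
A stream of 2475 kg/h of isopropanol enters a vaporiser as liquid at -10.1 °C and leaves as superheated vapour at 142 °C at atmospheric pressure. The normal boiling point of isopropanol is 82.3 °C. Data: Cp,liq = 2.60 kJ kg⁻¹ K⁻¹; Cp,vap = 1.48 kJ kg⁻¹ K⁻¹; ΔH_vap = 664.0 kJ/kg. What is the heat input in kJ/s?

liquid -10.1→82.3 °C: 240.24 kJ/kg
vaporisation at 82.3 °C: 664 kJ/kg
vapour 82.3→142 °C: 88.356 kJ/kg
Δh = 240.24 + 664 + 88.356 = 992.6 kJ/kg
Q = ṁ·Δh = 2475 kg/h × 992.6 kJ/kg = 2.4567e+06 kJ/h
|Q| = 682.41 kW

Q = 682 kJ/s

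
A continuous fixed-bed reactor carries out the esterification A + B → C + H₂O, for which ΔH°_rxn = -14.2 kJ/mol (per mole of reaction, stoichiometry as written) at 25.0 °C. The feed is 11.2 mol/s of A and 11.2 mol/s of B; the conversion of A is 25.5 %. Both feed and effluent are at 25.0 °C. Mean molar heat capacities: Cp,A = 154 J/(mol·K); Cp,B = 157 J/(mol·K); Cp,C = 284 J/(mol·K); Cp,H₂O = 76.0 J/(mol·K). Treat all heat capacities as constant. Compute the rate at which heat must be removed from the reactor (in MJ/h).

Extent of reaction ξ = 0.255 × 11.2 = 2.856 mol/s
Reaction term: ξ·ΔH°_rxn = 2.856 × -14.2 = -40.555 kJ/s
Q = ΔH = -40.555 kJ/s = -40.555 kW
Heat removed = 146 MJ/h

Q_out = 146 MJ/h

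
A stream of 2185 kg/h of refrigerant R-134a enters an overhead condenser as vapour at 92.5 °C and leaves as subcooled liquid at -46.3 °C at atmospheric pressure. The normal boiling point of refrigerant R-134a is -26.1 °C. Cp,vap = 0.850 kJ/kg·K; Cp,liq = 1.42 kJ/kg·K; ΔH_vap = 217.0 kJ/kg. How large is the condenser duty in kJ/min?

Q_c = 12600 kJ/min

vapour 92.5→-26.1 °C: -100.81 kJ/kg
condensation at -26.1 °C: -217 kJ/kg
liquid -26.1→-46.3 °C: -28.684 kJ/kg
Δh = -100.81 + -217 + -28.684 = -346.49 kJ/kg
Q = ṁ·Δh = 2185 kg/h × -346.49 kJ/kg = -757090 kJ/h
|Q| = 210.3 kW = 12618 kJ/min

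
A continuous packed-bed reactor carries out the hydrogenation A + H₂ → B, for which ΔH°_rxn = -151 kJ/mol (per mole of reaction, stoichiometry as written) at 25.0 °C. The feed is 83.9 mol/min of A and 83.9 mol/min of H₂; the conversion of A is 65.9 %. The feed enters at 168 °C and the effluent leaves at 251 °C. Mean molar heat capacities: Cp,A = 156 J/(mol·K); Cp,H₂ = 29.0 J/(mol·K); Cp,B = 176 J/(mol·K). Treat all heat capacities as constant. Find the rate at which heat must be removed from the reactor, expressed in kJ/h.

Q_out = 430000 kJ/h

Extent of reaction ξ = 0.659 × 83.9 = 55.29 mol/min
Reaction term: ξ·ΔH°_rxn = 55.29 × -151 = -8348.8 kJ/min
Sensible, feed 168→25 °C: -2219.6 kJ/min
Outlet flows (mol/min): A 28.61, H₂ 28.61, B 55.29
Sensible, products 25→251 °C: 3395.4 kJ/min
Q = ΔH = -7173 kJ/min = -119.55 kW
Heat removed = 430380 kJ/h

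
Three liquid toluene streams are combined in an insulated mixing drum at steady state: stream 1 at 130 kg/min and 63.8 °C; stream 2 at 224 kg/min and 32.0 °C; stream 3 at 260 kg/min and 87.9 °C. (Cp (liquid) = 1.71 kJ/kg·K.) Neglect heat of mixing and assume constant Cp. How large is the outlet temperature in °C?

T_out = 62.4 °C

No heat crosses the boundary, so H_out = H_in.
Σ ṁᵢCp,ᵢTᵢ = 130×1.71×63.8 + 224×1.71×32.0 + 260×1.71×87.9 = 65520
Σ ṁᵢCp,ᵢ = 130×1.71 + 224×1.71 + 260×1.71 = 1049.9
T_out = 65520 / 1049.9 = 62.404 °C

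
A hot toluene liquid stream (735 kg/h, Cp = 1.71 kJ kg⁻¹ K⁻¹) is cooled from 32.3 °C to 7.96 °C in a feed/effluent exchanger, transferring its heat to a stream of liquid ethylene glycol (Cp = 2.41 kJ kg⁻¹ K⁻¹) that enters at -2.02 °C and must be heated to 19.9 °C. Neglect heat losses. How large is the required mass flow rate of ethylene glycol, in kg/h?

Heat released by hot stream: Q = 735 × 1.71 × (32.3 − 7.96) = 30592 kJ/h
Energy balance on cold side (adiabatic exchanger): Q = ṁ_c·Cp_c·(T_c,out − T_c,in)
ṁ_c = 30592 / [2.41 × (19.9 − -2.02)] = 579.09 kg/h

ṁ_c = 579 kg/h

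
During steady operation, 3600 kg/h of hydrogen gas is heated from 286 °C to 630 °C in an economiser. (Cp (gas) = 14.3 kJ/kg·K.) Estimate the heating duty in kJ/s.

Q = ṁ·Cp·ΔT = 3600 × 14.3 × (630 − 286) = 1.7709e+07 kJ/h
Converting: 1.7709e+07 / 3600 s = 4919.2 kW

Q = 4920 kJ/s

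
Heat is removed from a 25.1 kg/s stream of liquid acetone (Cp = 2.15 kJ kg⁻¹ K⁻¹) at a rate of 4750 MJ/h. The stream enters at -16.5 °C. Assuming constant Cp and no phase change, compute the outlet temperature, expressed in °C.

T_out = -41.0 °C

Q = 4750 MJ/h = 1319.4 kJ/s
ΔT = Q/(ṁ·Cp) = 1319.4/(25.1×2.15) = 24.45 K
T_out = -16.5 − 24.45 = -40.95 °C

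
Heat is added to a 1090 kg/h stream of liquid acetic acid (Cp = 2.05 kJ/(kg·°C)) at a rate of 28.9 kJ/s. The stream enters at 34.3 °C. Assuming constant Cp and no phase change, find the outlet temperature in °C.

Q = 28.9 kJ/s = 104040 kJ/h
ΔT = Q/(ṁ·Cp) = 104040/(1090×2.05) = 46.561 K
T_out = 34.3 + 46.561 = 80.861 °C

T_out = 80.9 °C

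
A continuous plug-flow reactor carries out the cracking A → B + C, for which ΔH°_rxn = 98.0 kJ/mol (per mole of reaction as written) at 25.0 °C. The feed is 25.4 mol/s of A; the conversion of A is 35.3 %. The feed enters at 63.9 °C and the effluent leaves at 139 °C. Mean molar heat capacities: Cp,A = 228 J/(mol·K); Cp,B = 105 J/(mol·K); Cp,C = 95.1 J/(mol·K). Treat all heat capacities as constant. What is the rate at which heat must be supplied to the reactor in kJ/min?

Q_in = 77100 kJ/min

Extent of reaction ξ = 0.353 × 25.4 = 8.9662 mol/s
Reaction term: ξ·ΔH°_rxn = 8.9662 × 98.0 = 878.69 kJ/s
Sensible, feed 63.9→25 °C: -225.28 kJ/s
Outlet flows (mol/s): A 16.434, B 8.9662, C 8.9662
Sensible, products 25→139 °C: 631.68 kJ/s
Q = ΔH = 1285.1 kJ/s = 1285.1 kW
Heat supplied = 77105 kJ/min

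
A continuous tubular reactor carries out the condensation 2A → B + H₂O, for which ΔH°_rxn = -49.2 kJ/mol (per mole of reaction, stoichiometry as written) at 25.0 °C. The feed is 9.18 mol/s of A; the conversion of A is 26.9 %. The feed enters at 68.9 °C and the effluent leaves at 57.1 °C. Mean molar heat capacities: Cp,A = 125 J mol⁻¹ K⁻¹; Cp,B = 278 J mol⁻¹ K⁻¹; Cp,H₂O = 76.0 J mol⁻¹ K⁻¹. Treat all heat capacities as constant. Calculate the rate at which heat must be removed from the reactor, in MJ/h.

Extent of reaction ξ = 0.269 × 9.18 / 2 = 1.2347 mol/s
Reaction term: ξ·ΔH°_rxn = 1.2347 × -49.2 = -60.748 kJ/s
Sensible, feed 68.9→25 °C: -50.375 kJ/s
Outlet flows (mol/s): A 6.7106, B 1.2347, H₂O 1.2347
Sensible, products 25→57.1 °C: 40.957 kJ/s
Q = ΔH = -70.166 kJ/s = -70.166 kW
Heat removed = 252.6 MJ/h

Q_out = 253 MJ/h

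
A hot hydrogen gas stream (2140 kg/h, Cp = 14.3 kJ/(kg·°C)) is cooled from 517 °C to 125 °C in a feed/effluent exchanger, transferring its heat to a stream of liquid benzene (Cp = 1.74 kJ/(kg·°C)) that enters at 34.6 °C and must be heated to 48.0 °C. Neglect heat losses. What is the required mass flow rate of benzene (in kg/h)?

Heat released by hot stream: Q = 2140 × 14.3 × (517 − 125) = 1.1996e+07 kJ/h
Energy balance on cold side (adiabatic exchanger): Q = ṁ_c·Cp_c·(T_c,out − T_c,in)
ṁ_c = 1.1996e+07 / [1.74 × (48.0 − 34.6)] = 514500 kg/h

ṁ_c = 514000 kg/h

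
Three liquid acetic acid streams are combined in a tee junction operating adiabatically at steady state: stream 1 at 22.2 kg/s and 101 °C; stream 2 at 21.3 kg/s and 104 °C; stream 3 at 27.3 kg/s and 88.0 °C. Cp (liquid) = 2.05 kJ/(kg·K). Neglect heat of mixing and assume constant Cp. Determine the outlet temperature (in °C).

T_out = 96.9 °C

Energy balance with Q = 0: Σ ṁᵢCp,ᵢ(T_out − Tᵢ) = 0
Σ ṁᵢCp,ᵢTᵢ = 22.2×2.05×101 + 21.3×2.05×104 + 27.3×2.05×88.0 = 14063
Σ ṁᵢCp,ᵢ = 22.2×2.05 + 21.3×2.05 + 27.3×2.05 = 145.14
T_out = 14063 / 145.14 = 96.89 °C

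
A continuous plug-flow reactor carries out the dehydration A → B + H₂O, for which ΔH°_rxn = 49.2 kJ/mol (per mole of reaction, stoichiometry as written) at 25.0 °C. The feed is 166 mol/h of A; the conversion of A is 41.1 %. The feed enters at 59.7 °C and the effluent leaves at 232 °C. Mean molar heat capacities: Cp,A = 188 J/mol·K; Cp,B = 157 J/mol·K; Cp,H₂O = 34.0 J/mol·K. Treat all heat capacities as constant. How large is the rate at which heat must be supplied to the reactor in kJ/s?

Q_in = 2.44 kJ/s

Extent of reaction ξ = 0.411 × 166 = 68.226 mol/h
Reaction term: ξ·ΔH°_rxn = 68.226 × 49.2 = 3356.7 kJ/h
Sensible, feed 59.7→25 °C: -1082.9 kJ/h
Outlet flows (mol/h): A 97.774, B 68.226, H₂O 68.226
Sensible, products 25→232 °C: 6502.4 kJ/h
Q = ΔH = 8776.2 kJ/h = 2.4378 kW
Heat supplied = 2.4378 kJ/s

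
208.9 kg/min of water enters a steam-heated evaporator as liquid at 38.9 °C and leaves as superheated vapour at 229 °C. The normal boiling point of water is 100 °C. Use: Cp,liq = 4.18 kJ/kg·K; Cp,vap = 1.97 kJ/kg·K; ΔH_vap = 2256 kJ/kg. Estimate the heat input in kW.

liquid 38.9→100 °C: 255.4 kJ/kg
vaporisation at 100 °C: 2256 kJ/kg
vapour 100→229 °C: 254.13 kJ/kg
Δh = 255.4 + 2256 + 254.13 = 2765.5 kJ/kg
Q = ṁ·Δh = 208.9 kg/min × 2765.5 kJ/kg = 577720 kJ/min
|Q| = 9628.6 kW

Q = 9630 kW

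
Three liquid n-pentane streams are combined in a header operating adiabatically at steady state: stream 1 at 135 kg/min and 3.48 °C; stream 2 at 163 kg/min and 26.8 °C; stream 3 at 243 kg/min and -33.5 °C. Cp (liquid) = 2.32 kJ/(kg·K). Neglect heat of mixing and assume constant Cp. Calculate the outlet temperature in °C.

No heat crosses the boundary, so H_out = H_in.
Σ ṁᵢCp,ᵢTᵢ = 135×2.32×3.48 + 163×2.32×26.8 + 243×2.32×-33.5 = -7661.3
Σ ṁᵢCp,ᵢ = 135×2.32 + 163×2.32 + 243×2.32 = 1255.1
T_out = -7661.3 / 1255.1 = -6.1041 °C

T_out = -6.10 °C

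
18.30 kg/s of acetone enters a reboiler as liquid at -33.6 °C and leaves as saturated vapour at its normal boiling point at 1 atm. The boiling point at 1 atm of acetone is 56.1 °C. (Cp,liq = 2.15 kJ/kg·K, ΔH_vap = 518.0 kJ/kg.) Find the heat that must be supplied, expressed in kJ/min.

Q = 781000 kJ/min

liquid -33.6→56.1 °C: 192.85 kJ/kg
vaporisation at 56.1 °C: 518 kJ/kg
Δh = 192.85 + 518 = 710.86 kJ/kg
Q = ṁ·Δh = 18.30 kg/s × 710.86 kJ/kg = 13009 kJ/s
|Q| = 13009 kW = 780520 kJ/min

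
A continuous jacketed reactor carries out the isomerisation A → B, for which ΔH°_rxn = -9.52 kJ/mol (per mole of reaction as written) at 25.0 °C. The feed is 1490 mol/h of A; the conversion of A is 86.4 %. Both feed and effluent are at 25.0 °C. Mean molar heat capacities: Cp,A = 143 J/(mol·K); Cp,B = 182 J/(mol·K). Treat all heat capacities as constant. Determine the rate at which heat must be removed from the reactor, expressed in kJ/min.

Extent of reaction ξ = 0.864 × 1490 = 1287.4 mol/h
Reaction term: ξ·ΔH°_rxn = 1287.4 × -9.52 = -12256 kJ/h
Q = ΔH = -12256 kJ/h = -3.4044 kW
Heat removed = 204.26 kJ/min

Q_out = 204 kJ/min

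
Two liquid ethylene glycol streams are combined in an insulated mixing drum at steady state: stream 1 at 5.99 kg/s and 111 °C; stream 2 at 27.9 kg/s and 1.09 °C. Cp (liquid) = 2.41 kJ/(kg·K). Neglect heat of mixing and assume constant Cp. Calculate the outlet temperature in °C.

Energy balance with Q = 0: Σ ṁᵢCp,ᵢ(T_out − Tᵢ) = 0
Σ ṁᵢCp,ᵢTᵢ = 5.99×2.41×111 + 27.9×2.41×1.09 = 1675.7
Σ ṁᵢCp,ᵢ = 5.99×2.41 + 27.9×2.41 = 81.675
T_out = 1675.7 / 81.675 = 20.516 °C

T_out = 20.5 °C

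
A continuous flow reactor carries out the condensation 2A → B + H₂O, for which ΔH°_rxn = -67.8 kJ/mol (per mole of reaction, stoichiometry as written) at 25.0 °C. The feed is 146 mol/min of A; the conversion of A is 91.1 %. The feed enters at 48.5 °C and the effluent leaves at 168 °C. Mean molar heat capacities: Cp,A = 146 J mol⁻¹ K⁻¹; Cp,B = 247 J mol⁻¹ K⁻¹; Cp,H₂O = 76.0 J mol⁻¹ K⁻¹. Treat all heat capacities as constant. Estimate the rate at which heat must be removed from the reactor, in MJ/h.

Extent of reaction ξ = 0.911 × 146 / 2 = 66.503 mol/min
Reaction term: ξ·ΔH°_rxn = 66.503 × -67.8 = -4508.9 kJ/min
Sensible, feed 48.5→25 °C: -500.93 kJ/min
Outlet flows (mol/min): A 12.994, B 66.503, H₂O 66.503
Sensible, products 25→168 °C: 3343 kJ/min
Q = ΔH = -1666.8 kJ/min = -27.781 kW
Heat removed = 100.01 MJ/h

Q_out = 100 MJ/h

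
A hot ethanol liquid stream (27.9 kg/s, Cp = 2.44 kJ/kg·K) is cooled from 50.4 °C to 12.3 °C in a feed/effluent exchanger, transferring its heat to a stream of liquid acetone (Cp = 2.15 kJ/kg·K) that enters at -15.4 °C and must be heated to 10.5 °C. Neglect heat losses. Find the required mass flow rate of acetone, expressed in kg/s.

Heat released by hot stream: Q = 27.9 × 2.44 × (50.4 − 12.3) = 2593.7 kJ/s
Energy balance on cold side (adiabatic exchanger): Q = ṁ_c·Cp_c·(T_c,out − T_c,in)
ṁ_c = 2593.7 / [2.15 × (10.5 − -15.4)] = 46.578 kg/s

ṁ_c = 46.6 kg/s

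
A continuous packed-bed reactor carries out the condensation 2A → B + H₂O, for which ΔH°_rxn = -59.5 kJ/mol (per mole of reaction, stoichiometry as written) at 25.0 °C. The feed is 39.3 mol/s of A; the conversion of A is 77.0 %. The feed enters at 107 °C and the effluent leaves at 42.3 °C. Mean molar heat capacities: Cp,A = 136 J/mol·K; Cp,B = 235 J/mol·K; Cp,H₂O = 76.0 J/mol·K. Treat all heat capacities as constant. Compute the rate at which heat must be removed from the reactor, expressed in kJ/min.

Extent of reaction ξ = 0.770 × 39.3 / 2 = 15.13 mol/s
Reaction term: ξ·ΔH°_rxn = 15.13 × -59.5 = -900.26 kJ/s
Sensible, feed 107→25 °C: -438.27 kJ/s
Outlet flows (mol/s): A 9.039, B 15.13, H₂O 15.13
Sensible, products 25→42.3 °C: 102.67 kJ/s
Q = ΔH = -1235.9 kJ/s = -1235.9 kW
Heat removed = 74152 kJ/min

Q_out = 74200 kJ/min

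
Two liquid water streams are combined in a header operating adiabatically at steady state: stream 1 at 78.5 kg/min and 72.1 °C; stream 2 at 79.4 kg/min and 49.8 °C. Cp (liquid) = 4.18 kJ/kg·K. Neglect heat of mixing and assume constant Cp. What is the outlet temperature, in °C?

No heat crosses the boundary, so H_out = H_in.
Σ ṁᵢCp,ᵢTᵢ = 78.5×4.18×72.1 + 79.4×4.18×49.8 = 40186
Σ ṁᵢCp,ᵢ = 78.5×4.18 + 79.4×4.18 = 660.02
T_out = 40186 / 660.02 = 60.886 °C

T_out = 60.9 °C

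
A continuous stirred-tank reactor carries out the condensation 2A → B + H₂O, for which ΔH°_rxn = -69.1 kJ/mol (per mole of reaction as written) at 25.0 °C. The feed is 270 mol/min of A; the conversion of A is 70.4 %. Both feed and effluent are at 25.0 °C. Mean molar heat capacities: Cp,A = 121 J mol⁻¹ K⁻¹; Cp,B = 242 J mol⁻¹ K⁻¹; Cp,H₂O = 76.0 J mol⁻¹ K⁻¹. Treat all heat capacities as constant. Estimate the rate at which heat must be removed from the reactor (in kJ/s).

Q_out = 109 kJ/s

Extent of reaction ξ = 0.704 × 270 / 2 = 95.04 mol/min
Reaction term: ξ·ΔH°_rxn = 95.04 × -69.1 = -6567.3 kJ/min
Q = ΔH = -6567.3 kJ/min = -109.45 kW
Heat removed = 109.45 kJ/s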